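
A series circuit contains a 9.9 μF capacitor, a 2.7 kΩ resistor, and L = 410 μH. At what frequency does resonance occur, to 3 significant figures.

2.50 kHz

ω₀ = 1/√(LC) = 1/√(0.00041 × 9.9e-06) = 15700 rad/s
f₀ = ω₀/(2π) = 2.50 kHz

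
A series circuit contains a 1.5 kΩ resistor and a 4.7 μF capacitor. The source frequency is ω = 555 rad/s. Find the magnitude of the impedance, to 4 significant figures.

X_C = 1/(ωC) = 383.4 Ω
Z = 1500 − j383.4 Ω
|Z| = √(1500² + 383.4²) = 1548 Ω

1548 Ω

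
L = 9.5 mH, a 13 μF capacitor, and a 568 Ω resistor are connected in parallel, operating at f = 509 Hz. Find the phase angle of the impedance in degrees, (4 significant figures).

ω = 2πf = 3198 rad/s
X_L = ωL = 30.38 Ω
X_C = 1/(ωC) = 24.05 Ω
Parallel: admittances add. Y = 1/R + 1/(jωL) + jωC
Y = (0.001761 + j0.008662) S
|Y| = 0.008839 S → |Z| = 1/|Y| = 113.1 Ω, ∠Z = −∠Y = -78.51°

-78.51°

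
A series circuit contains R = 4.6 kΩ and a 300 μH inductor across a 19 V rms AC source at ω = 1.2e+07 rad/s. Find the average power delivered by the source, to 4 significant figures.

X_L = ωL = 3600 Ω
Z = 4600 + j3600 Ω
|Z| = √(4600² + 3600²) = 5841 Ω
∠Z = arctan(3600/4600) = 38.05°
I = V/|Z| = 3.253 mA
P = VI cos φ = 19 × 0.003253 × cos(38.05°) = 48.67 mW

48.67 mW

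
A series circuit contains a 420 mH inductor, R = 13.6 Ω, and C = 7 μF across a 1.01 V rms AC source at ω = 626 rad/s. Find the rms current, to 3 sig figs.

27.1 mA

X_L = ωL = 263 Ω
X_C = 1/(ωC) = 228 Ω
Net reactance X = X_L − X_C = 34.7 Ω
Z = 13.6 + j34.7 Ω
|Z| = √(13.6² + 34.7²) = 37.3 Ω
I = V/|Z| = 1.01/37.3 = 27.1 mA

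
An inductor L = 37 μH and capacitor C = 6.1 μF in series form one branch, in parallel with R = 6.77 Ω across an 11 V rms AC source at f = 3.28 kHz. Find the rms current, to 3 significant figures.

ω = 2πf = 20610 rad/s
X_L = ωL = 0.763 Ω
X_C = 1/(ωC) = 7.95 Ω
Branch 1: Z₁ = R = 6.77 Ω
Branch 2 (series LC): Z₂ = j(X_L − X_C) = −j7.19 Ω
Parallel: Z = Z₁Z₂/(Z₁+Z₂), |Z| = 4.93 Ω, ∠Z = -43.3°
I = V/|Z| = 11/4.93 = 2.23 A

2.23 A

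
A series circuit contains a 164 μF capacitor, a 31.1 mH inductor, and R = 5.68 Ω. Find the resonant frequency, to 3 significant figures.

70.5 Hz

ω₀ = 1/√(LC) = 1/√(0.0311 × 0.000164) = 442.8 rad/s
f₀ = ω₀/(2π) = 70.5 Hz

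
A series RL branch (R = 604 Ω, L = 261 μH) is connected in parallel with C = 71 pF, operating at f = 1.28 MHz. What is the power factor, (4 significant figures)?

0.6948

ω = 2πf = 8.042e+06 rad/s
X_L = ωL = 2099 Ω
X_C = 1/(ωC) = 1751 Ω
Branch 1 (R+jX_L): Z₁ = 604.0 + j2099 Ω, |Z₁| = 2184 Ω
Branch 2 (−jX_C): Z₂ = −j1751 Ω
Parallel: Z = Z₁Z₂/(Z₁+Z₂), |Z| = 5488 Ω, ∠Z = -45.99°
cos φ = cos(-45.99°) = 0.6948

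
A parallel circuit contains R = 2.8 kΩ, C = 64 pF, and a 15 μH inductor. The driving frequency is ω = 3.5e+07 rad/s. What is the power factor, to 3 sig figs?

X_L = ωL = 525 Ω
X_C = 1/(ωC) = 446 Ω
Parallel: admittances add. Y = 1/R + 1/(jωL) + jωC
Y = (0.000357 + j0.000335) S
|Y| = 0.000490 S → |Z| = 1/|Y| = 2040 Ω, ∠Z = −∠Y = -43.2°
cos φ = cos(-43.2°) = 0.729

0.729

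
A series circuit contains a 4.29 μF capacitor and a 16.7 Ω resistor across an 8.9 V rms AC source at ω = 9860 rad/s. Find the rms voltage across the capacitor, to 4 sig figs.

7.269 V

X_C = 1/(ωC) = 23.64 Ω
Z = 16.70 − j23.64 Ω
|Z| = √(16.70² + 23.64²) = 28.94 Ω
I = V/|Z| = 307.5 mA
V_C = I·|Z_C| = 0.3075 × 23.64 = 7.269 V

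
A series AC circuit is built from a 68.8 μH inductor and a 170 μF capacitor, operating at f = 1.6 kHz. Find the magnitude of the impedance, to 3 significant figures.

ω = 2πf = 10050 rad/s
X_L = ωL = 0.692 Ω
X_C = 1/(ωC) = 0.585 Ω
Net reactance X = X_L − X_C = 0.107 Ω
Z = j0.107 Ω
|Z| = √(0² + 0.107²) = 0.107 Ω

0.107 Ω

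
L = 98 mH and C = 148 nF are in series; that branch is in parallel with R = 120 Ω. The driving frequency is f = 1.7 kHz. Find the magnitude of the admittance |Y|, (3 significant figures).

8.68 mS

ω = 2πf = 10680 rad/s
X_L = ωL = 1050 Ω
X_C = 1/(ωC) = 633 Ω
Branch 1: Z₁ = R = 120 Ω
Branch 2 (series LC): Z₂ = j(X_L − X_C) = j414 Ω
Parallel: Z = Z₁Z₂/(Z₁+Z₂), |Z| = 115 Ω, ∠Z = 16.2°
|Y| = 1/|Z| = 8.68 mS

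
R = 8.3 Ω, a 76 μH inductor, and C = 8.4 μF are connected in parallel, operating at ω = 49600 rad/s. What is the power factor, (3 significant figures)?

X_L = ωL = 3.77 Ω
X_C = 1/(ωC) = 2.40 Ω
Parallel: admittances add. Y = 1/R + 1/(jωL) + jωC
Y = (0.120 + j0.151) S
|Y| = 0.193 S → |Z| = 1/|Y| = 5.17 Ω, ∠Z = −∠Y = -51.5°
cos φ = cos(-51.5°) = 0.623

0.623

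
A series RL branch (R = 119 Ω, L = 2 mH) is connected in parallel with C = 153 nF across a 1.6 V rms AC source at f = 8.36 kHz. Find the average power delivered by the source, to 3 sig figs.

12.1 mW

ω = 2πf = 52530 rad/s
X_L = ωL = 105 Ω
X_C = 1/(ωC) = 124 Ω
Branch 1 (R+jX_L): Z₁ = 119 + j105 Ω, |Z₁| = 159 Ω
Branch 2 (−jX_C): Z₂ = −j124 Ω
Parallel: Z = Z₁Z₂/(Z₁+Z₂), |Z| = 164 Ω, ∠Z = -39.3°
I = V/|Z| = 9.77 mA
P = VI cos φ = 1.6 × 0.00977 × cos(-39.3°) = 12.1 mW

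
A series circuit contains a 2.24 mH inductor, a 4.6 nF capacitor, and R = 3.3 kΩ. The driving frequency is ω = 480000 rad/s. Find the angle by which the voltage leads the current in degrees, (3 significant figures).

X_L = ωL = 1080 Ω
X_C = 1/(ωC) = 453 Ω
Net reactance X = X_L − X_C = 622 Ω
Z = 3300 + j622 Ω
|Z| = √(3300² + 622²) = 3360 Ω
∠Z = arctan(622/3300) = 10.7°

10.7°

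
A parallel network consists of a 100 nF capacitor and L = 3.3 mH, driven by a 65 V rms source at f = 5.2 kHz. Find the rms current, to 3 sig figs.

390 mA

ω = 2πf = 32670 rad/s
X_L = ωL = 108 Ω
X_C = 1/(ωC) = 306 Ω
Parallel: admittances add. Y = 1/(jωL) + jωC
Y = (0 − j0.00601) S
|Y| = 0.00601 S → |Z| = 1/|Y| = 166 Ω, ∠Z = −∠Y = 90.0°
I = V/|Z| = 65/166 = 390 mA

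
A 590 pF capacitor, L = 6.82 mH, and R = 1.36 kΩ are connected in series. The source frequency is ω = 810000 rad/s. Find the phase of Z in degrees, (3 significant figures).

68.4°

X_L = ωL = 5520 Ω
X_C = 1/(ωC) = 2090 Ω
Net reactance X = X_L − X_C = 3430 Ω
Z = 1360 + j3430 Ω
|Z| = √(1360² + 3430²) = 3690 Ω
∠Z = arctan(3430/1360) = 68.4°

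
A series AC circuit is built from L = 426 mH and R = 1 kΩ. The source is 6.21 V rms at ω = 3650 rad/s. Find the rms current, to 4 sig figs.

X_L = ωL = 1555 Ω
Z = 1000 + j1555 Ω
|Z| = √(1000² + 1555²) = 1849 Ω
I = V/|Z| = 6.21/1849 = 3.359 mA

3.359 mA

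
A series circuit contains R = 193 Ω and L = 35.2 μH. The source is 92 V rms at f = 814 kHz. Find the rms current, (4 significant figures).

ω = 2πf = 5.115e+06 rad/s
X_L = ωL = 180.0 Ω
Z = 193.0 + j180.0 Ω
|Z| = √(193.0² + 180.0²) = 263.9 Ω
I = V/|Z| = 92/263.9 = 348.6 mA

348.6 mA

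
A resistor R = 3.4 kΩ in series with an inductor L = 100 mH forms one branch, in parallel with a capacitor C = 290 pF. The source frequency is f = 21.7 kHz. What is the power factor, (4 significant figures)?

0.5040

ω = 2πf = 136300 rad/s
X_L = ωL = 13630 Ω
X_C = 1/(ωC) = 25290 Ω
Branch 1 (R+jX_L): Z₁ = 3400 + j13630 Ω, |Z₁| = 14050 Ω
Branch 2 (−jX_C): Z₂ = −j25290 Ω
Parallel: Z = Z₁Z₂/(Z₁+Z₂), |Z| = 29270 Ω, ∠Z = 59.74°
cos φ = cos(59.74°) = 0.5040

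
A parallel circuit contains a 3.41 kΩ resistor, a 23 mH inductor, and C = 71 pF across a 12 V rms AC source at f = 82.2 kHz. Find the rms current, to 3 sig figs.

ω = 2πf = 516500 rad/s
X_L = ωL = 11900 Ω
X_C = 1/(ωC) = 27300 Ω
Parallel: admittances add. Y = 1/R + 1/(jωL) + jωC
Y = (0.000293 − j4.75e-05) S
|Y| = 0.000297 S → |Z| = 1/|Y| = 3370 Ω, ∠Z = −∠Y = 9.20°
I = V/|Z| = 12/3370 = 3.56 mA

3.56 mA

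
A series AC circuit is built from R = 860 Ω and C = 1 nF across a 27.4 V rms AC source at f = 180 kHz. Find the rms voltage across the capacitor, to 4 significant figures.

ω = 2πf = 1.131e+06 rad/s
X_C = 1/(ωC) = 884.2 Ω
Z = 860.0 − j884.2 Ω
|Z| = √(860.0² + 884.2²) = 1233 Ω
I = V/|Z| = 22.21 mA
V_C = I·|Z_C| = 0.02221 × 884.2 = 19.64 V

19.64 V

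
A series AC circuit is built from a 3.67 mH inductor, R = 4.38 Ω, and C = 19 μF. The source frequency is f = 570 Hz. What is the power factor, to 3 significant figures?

0.943

ω = 2πf = 3581 rad/s
X_L = ωL = 13.1 Ω
X_C = 1/(ωC) = 14.7 Ω
Net reactance X = X_L − X_C = -1.55 Ω
Z = 4.38 − j1.55 Ω
|Z| = √(4.38² + 1.55²) = 4.65 Ω
∠Z = arctan(-1.55/4.38) = -19.5°
cos φ = cos(-19.5°) = 0.943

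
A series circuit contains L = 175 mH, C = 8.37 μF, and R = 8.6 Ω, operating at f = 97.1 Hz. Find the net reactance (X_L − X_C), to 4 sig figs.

ω = 2πf = 610.1 rad/s
X_L = ωL = 106.8 Ω
X_C = 1/(ωC) = 195.8 Ω
X = 106.8 − 195.8 = -89.06 Ω

-89.06 Ω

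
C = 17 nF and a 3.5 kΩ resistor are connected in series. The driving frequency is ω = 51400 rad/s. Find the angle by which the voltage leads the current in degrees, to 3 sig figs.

-18.1°

X_C = 1/(ωC) = 1140 Ω
Z = 3500 − j1140 Ω
|Z| = √(3500² + 1140²) = 3680 Ω
∠Z = arctan(-1140/3500) = -18.1°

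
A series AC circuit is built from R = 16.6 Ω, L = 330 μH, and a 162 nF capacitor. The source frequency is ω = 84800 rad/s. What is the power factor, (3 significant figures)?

0.347

X_L = ωL = 28.0 Ω
X_C = 1/(ωC) = 72.8 Ω
Net reactance X = X_L − X_C = -44.8 Ω
Z = 16.6 − j44.8 Ω
|Z| = √(16.6² + 44.8²) = 47.8 Ω
∠Z = arctan(-44.8/16.6) = -69.7°
cos φ = cos(-69.7°) = 0.347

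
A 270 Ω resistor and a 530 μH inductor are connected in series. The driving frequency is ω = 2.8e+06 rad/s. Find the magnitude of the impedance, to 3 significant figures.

1510 Ω

X_L = ωL = 1480 Ω
Z = 270 + j1480 Ω
|Z| = √(270² + 1480²) = 1510 Ω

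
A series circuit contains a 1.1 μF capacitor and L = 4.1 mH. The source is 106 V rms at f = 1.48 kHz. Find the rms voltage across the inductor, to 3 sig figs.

67.8 V

ω = 2πf = 9299 rad/s
X_L = ωL = 38.1 Ω
X_C = 1/(ωC) = 97.8 Ω
Net reactance X = X_L − X_C = -59.6 Ω
Z = − j59.6 Ω
|Z| = √(0² + 59.6²) = 59.6 Ω
I = V/|Z| = 1.78 A
V_L = I·|Z_L| = 1.78 × 38.1 = 67.8 V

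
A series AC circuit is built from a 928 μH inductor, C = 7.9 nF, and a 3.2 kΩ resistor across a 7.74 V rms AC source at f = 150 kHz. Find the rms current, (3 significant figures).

2.36 mA

ω = 2πf = 942500 rad/s
X_L = ωL = 875 Ω
X_C = 1/(ωC) = 134 Ω
Net reactance X = X_L − X_C = 740 Ω
Z = 3200 + j740 Ω
|Z| = √(3200² + 740²) = 3280 Ω
I = V/|Z| = 7.74/3280 = 2.36 mA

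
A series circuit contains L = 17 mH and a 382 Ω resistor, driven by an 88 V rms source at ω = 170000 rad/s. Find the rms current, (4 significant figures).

X_L = ωL = 2890 Ω
Z = 382.0 + j2890 Ω
|Z| = √(382.0² + 2890²) = 2915 Ω
I = V/|Z| = 88/2915 = 30.19 mA

30.19 mA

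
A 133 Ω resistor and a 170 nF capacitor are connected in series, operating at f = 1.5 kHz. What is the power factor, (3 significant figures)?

ω = 2πf = 9425 rad/s
X_C = 1/(ωC) = 624 Ω
Z = 133 − j624 Ω
|Z| = √(133² + 624²) = 638 Ω
∠Z = arctan(-624/133) = -78.0°
cos φ = cos(-78.0°) = 0.208

0.208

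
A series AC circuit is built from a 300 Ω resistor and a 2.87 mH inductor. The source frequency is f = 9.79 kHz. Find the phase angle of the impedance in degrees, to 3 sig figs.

30.5°

ω = 2πf = 61510 rad/s
X_L = ωL = 177 Ω
Z = 300 + j177 Ω
|Z| = √(300² + 177²) = 348 Ω
∠Z = arctan(177/300) = 30.5°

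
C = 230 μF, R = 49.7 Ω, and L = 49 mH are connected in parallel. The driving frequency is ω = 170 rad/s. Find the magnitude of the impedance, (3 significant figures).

X_L = ωL = 8.33 Ω
X_C = 1/(ωC) = 25.6 Ω
Parallel: admittances add. Y = 1/R + 1/(jωL) + jωC
Y = (0.0201 − j0.0809) S
|Y| = 0.0834 S → |Z| = 1/|Y| = 12.0 Ω, ∠Z = −∠Y = 76.0°

12.0 Ω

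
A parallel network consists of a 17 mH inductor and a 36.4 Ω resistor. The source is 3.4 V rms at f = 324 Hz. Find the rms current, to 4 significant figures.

135.6 mA

ω = 2πf = 2036 rad/s
X_L = ωL = 34.61 Ω
Parallel: admittances add. Y = 1/R + 1/(jωL)
Y = (0.02747 − j0.02890) S
|Y| = 0.03987 S → |Z| = 1/|Y| = 25.08 Ω, ∠Z = −∠Y = 46.45°
I = V/|Z| = 3.4/25.08 = 135.6 mA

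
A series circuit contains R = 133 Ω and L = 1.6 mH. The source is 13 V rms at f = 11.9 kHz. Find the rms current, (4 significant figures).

ω = 2πf = 74770 rad/s
X_L = ωL = 119.6 Ω
Z = 133.0 + j119.6 Ω
|Z| = √(133.0² + 119.6²) = 178.9 Ω
I = V/|Z| = 13/178.9 = 72.67 mA

72.67 mA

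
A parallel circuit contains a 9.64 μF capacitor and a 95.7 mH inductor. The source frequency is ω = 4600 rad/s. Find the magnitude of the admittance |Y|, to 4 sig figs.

42.07 mS

X_L = ωL = 440.2 Ω
X_C = 1/(ωC) = 22.55 Ω
Parallel: admittances add. Y = 1/(jωL) + jωC
Y = (0 + j0.04207) S
|Y| = 0.04207 S → |Z| = 1/|Y| = 23.77 Ω, ∠Z = −∠Y = -90.00°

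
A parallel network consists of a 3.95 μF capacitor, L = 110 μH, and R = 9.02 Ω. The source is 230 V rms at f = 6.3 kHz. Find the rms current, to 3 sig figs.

ω = 2πf = 39580 rad/s
X_L = ωL = 4.35 Ω
X_C = 1/(ωC) = 6.40 Ω
Parallel: admittances add. Y = 1/R + 1/(jωL) + jωC
Y = (0.111 − j0.0733) S
|Y| = 0.133 S → |Z| = 1/|Y| = 7.52 Ω, ∠Z = −∠Y = 33.5°
I = V/|Z| = 230/7.52 = 30.6 A

30.6 A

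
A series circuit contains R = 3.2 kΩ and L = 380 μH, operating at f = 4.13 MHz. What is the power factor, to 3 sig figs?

ω = 2πf = 2.595e+07 rad/s
X_L = ωL = 9860 Ω
Z = 3200 + j9860 Ω
|Z| = √(3200² + 9860²) = 10400 Ω
∠Z = arctan(9860/3200) = 72.0°
cos φ = cos(72.0°) = 0.309

0.309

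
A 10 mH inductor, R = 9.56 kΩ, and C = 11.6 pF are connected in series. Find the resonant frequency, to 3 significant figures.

467 kHz

ω₀ = 1/√(LC) = 1/√(0.01 × 1.16e-11) = 2.936e+06 rad/s
f₀ = ω₀/(2π) = 467 kHz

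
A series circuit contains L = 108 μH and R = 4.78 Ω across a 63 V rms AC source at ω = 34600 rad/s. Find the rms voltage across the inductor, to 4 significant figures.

X_L = ωL = 3.737 Ω
Z = 4.780 + j3.737 Ω
|Z| = √(4.780² + 3.737²) = 6.067 Ω
I = V/|Z| = 10.38 A
V_L = I·|Z_L| = 10.38 × 3.737 = 38.80 V

38.80 V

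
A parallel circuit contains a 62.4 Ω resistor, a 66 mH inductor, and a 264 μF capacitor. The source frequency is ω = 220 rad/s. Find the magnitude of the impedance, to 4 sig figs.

51.76 Ω

X_L = ωL = 14.52 Ω
X_C = 1/(ωC) = 17.22 Ω
Parallel: admittances add. Y = 1/R + 1/(jωL) + jωC
Y = (0.01603 − j0.01079) S
|Y| = 0.01932 S → |Z| = 1/|Y| = 51.76 Ω, ∠Z = −∠Y = 33.95°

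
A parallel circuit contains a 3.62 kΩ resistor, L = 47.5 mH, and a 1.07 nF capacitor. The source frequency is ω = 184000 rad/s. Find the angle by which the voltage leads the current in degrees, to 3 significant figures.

-16.6°

X_L = ωL = 8740 Ω
X_C = 1/(ωC) = 5080 Ω
Parallel: admittances add. Y = 1/R + 1/(jωL) + jωC
Y = (0.000276 + j8.25e-05) S
|Y| = 0.000288 S → |Z| = 1/|Y| = 3470 Ω, ∠Z = −∠Y = -16.6°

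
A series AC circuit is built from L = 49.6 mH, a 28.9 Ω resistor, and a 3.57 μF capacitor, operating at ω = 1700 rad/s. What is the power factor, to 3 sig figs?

X_L = ωL = 84.3 Ω
X_C = 1/(ωC) = 165 Ω
Net reactance X = X_L − X_C = -80.5 Ω
Z = 28.9 − j80.5 Ω
|Z| = √(28.9² + 80.5²) = 85.5 Ω
∠Z = arctan(-80.5/28.9) = -70.2°
cos φ = cos(-70.2°) = 0.338

0.338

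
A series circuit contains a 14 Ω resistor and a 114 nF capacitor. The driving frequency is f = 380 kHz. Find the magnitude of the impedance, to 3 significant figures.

14.5 Ω

ω = 2πf = 2.388e+06 rad/s
X_C = 1/(ωC) = 3.67 Ω
Z = 14.0 − j3.67 Ω
|Z| = √(14.0² + 3.67²) = 14.5 Ω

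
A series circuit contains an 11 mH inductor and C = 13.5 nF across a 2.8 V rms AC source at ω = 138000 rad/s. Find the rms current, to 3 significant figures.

X_L = ωL = 1520 Ω
X_C = 1/(ωC) = 537 Ω
Net reactance X = X_L − X_C = 981 Ω
Z = j981 Ω
|Z| = √(0² + 981²) = 981 Ω
I = V/|Z| = 2.8/981 = 2.85 mA

2.85 mA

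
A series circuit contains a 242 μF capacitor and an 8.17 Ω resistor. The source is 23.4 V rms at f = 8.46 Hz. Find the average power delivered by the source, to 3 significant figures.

732 mW

ω = 2πf = 53.16 rad/s
X_C = 1/(ωC) = 77.7 Ω
Z = 8.17 − j77.7 Ω
|Z| = √(8.17² + 77.7²) = 78.2 Ω
∠Z = arctan(-77.7/8.17) = -84.0°
I = V/|Z| = 299 mA
P = VI cos φ = 23.4 × 0.299 × cos(-84.0°) = 732 mW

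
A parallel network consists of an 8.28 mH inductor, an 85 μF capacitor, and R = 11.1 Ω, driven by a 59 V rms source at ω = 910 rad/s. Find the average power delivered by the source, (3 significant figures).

X_L = ωL = 7.53 Ω
X_C = 1/(ωC) = 12.9 Ω
Parallel: admittances add. Y = 1/R + 1/(jωL) + jωC
Y = (0.0901 − j0.0554) S
|Y| = 0.106 S → |Z| = 1/|Y| = 9.46 Ω, ∠Z = −∠Y = 31.6°
I = V/|Z| = 6.24 A
P = VI cos φ = 59 × 6.24 × cos(31.6°) = 314 W

314 W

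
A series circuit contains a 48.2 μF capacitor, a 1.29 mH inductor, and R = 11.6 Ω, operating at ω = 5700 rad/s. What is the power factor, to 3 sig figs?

X_L = ωL = 7.35 Ω
X_C = 1/(ωC) = 3.64 Ω
Net reactance X = X_L − X_C = 3.71 Ω
Z = 11.6 + j3.71 Ω
|Z| = √(11.6² + 3.71²) = 12.2 Ω
∠Z = arctan(3.71/11.6) = 17.8°
cos φ = cos(17.8°) = 0.952

0.952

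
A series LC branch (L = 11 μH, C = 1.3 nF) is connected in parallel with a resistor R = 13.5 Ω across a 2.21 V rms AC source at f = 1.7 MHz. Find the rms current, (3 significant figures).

171 mA

ω = 2πf = 1.068e+07 rad/s
X_L = ωL = 117 Ω
X_C = 1/(ωC) = 72.0 Ω
Branch 1: Z₁ = R = 13.5 Ω
Branch 2 (series LC): Z₂ = j(X_L − X_C) = j45.5 Ω
Parallel: Z = Z₁Z₂/(Z₁+Z₂), |Z| = 12.9 Ω, ∠Z = 16.5°
I = V/|Z| = 2.21/12.9 = 171 mA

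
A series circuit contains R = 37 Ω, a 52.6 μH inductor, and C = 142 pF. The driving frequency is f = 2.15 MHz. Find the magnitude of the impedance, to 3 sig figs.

193 Ω

ω = 2πf = 1.351e+07 rad/s
X_L = ωL = 711 Ω
X_C = 1/(ωC) = 521 Ω
Net reactance X = X_L − X_C = 189 Ω
Z = 37.0 + j189 Ω
|Z| = √(37.0² + 189²) = 193 Ω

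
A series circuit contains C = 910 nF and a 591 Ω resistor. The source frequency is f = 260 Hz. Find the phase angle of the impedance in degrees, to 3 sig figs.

ω = 2πf = 1634 rad/s
X_C = 1/(ωC) = 673 Ω
Z = 591 − j673 Ω
|Z| = √(591² + 673²) = 895 Ω
∠Z = arctan(-673/591) = -48.7°

-48.7°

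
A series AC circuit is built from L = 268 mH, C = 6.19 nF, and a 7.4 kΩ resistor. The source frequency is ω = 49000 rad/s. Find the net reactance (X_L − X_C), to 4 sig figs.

9835 Ω

X_L = ωL = 13130 Ω
X_C = 1/(ωC) = 3297 Ω
X = 13130 − 3297 = 9835 Ω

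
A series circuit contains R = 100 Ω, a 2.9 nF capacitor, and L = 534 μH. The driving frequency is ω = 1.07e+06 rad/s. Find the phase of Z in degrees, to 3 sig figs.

X_L = ωL = 571 Ω
X_C = 1/(ωC) = 322 Ω
Net reactance X = X_L − X_C = 249 Ω
Z = 100 + j249 Ω
|Z| = √(100² + 249²) = 268 Ω
∠Z = arctan(249/100) = 68.1°

68.1°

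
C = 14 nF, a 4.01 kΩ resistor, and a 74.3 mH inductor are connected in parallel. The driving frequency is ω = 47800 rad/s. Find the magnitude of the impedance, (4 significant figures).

2170 Ω

X_L = ωL = 3552 Ω
X_C = 1/(ωC) = 1494 Ω
Parallel: admittances add. Y = 1/R + 1/(jωL) + jωC
Y = (0.0002494 + j0.0003876) S
|Y| = 0.0004609 S → |Z| = 1/|Y| = 2170 Ω, ∠Z = −∠Y = -57.25°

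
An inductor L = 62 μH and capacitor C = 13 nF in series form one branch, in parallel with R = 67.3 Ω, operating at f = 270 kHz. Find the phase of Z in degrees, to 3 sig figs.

ω = 2πf = 1.696e+06 rad/s
X_L = ωL = 105 Ω
X_C = 1/(ωC) = 45.3 Ω
Branch 1: Z₁ = R = 67.3 Ω
Branch 2 (series LC): Z₂ = j(X_L − X_C) = j59.8 Ω
Parallel: Z = Z₁Z₂/(Z₁+Z₂), |Z| = 44.7 Ω, ∠Z = 48.4°

48.4°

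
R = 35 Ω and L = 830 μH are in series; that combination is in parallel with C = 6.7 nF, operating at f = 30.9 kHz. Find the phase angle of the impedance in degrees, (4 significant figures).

74.45°

ω = 2πf = 194200 rad/s
X_L = ωL = 161.1 Ω
X_C = 1/(ωC) = 768.8 Ω
Branch 1 (R+jX_L): Z₁ = 35.00 + j161.1 Ω, |Z₁| = 164.9 Ω
Branch 2 (−jX_C): Z₂ = −j768.8 Ω
Parallel: Z = Z₁Z₂/(Z₁+Z₂), |Z| = 208.3 Ω, ∠Z = 74.45°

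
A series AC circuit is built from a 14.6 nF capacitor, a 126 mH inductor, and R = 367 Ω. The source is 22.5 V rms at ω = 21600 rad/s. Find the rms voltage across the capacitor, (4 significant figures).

X_L = ωL = 2722 Ω
X_C = 1/(ωC) = 3171 Ω
Net reactance X = X_L − X_C = -449.4 Ω
Z = 367.0 − j449.4 Ω
|Z| = √(367.0² + 449.4²) = 580.2 Ω
I = V/|Z| = 38.78 mA
V_C = I·|Z_C| = 0.03878 × 3171 = 123.0 V

123.0 V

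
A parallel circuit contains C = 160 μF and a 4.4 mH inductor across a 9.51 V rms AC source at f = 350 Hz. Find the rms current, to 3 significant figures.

2.36 A

ω = 2πf = 2199 rad/s
X_L = ωL = 9.68 Ω
X_C = 1/(ωC) = 2.84 Ω
Parallel: admittances add. Y = 1/(jωL) + jωC
Y = (0 + j0.249) S
|Y| = 0.249 S → |Z| = 1/|Y| = 4.02 Ω, ∠Z = −∠Y = -90.0°
I = V/|Z| = 9.51/4.02 = 2.36 A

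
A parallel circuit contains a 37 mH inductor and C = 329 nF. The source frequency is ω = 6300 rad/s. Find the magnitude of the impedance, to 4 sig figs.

X_L = ωL = 233.1 Ω
X_C = 1/(ωC) = 482.5 Ω
Parallel: admittances add. Y = 1/(jωL) + jωC
Y = (0 − j0.002217) S
|Y| = 0.002217 S → |Z| = 1/|Y| = 451.0 Ω, ∠Z = −∠Y = 90.00°

451.0 Ω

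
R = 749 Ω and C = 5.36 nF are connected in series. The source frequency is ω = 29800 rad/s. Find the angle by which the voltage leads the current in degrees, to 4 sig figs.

-83.18°

X_C = 1/(ωC) = 6261 Ω
Z = 749.0 − j6261 Ω
|Z| = √(749.0² + 6261²) = 6305 Ω
∠Z = arctan(-6261/749.0) = -83.18°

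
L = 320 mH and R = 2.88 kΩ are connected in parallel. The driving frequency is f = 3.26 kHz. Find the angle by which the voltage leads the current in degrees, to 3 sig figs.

ω = 2πf = 20480 rad/s
X_L = ωL = 6550 Ω
Parallel: admittances add. Y = 1/R + 1/(jωL)
Y = (0.000347 − j0.000153) S
|Y| = 0.000379 S → |Z| = 1/|Y| = 2640 Ω, ∠Z = −∠Y = 23.7°

23.7°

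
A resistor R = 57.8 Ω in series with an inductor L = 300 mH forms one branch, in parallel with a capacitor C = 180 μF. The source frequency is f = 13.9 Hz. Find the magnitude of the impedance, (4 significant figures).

58.63 Ω

ω = 2πf = 87.34 rad/s
X_L = ωL = 26.20 Ω
X_C = 1/(ωC) = 63.61 Ω
Branch 1 (R+jX_L): Z₁ = 57.80 + j26.20 Ω, |Z₁| = 63.46 Ω
Branch 2 (−jX_C): Z₂ = −j63.61 Ω
Parallel: Z = Z₁Z₂/(Z₁+Z₂), |Z| = 58.63 Ω, ∠Z = -32.70°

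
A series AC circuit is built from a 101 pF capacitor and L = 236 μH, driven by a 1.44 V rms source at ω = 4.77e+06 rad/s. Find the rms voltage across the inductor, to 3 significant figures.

X_L = ωL = 1130 Ω
X_C = 1/(ωC) = 2080 Ω
Net reactance X = X_L − X_C = -950 Ω
Z = − j950 Ω
|Z| = √(0² + 950²) = 950 Ω
I = V/|Z| = 1.52 mA
V_L = I·|Z_L| = 0.00152 × 1130 = 1.71 V

1.71 V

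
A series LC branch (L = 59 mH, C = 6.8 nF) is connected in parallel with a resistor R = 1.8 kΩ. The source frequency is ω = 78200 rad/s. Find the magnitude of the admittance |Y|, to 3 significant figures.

X_L = ωL = 4610 Ω
X_C = 1/(ωC) = 1880 Ω
Branch 1: Z₁ = R = 1800 Ω
Branch 2 (series LC): Z₂ = j(X_L − X_C) = j2730 Ω
Parallel: Z = Z₁Z₂/(Z₁+Z₂), |Z| = 1500 Ω, ∠Z = 33.4°
|Y| = 1/|Z| = 665 μS

665 μS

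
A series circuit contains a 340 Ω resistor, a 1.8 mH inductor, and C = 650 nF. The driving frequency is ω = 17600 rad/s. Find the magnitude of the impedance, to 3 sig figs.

345 Ω

X_L = ωL = 31.7 Ω
X_C = 1/(ωC) = 87.4 Ω
Net reactance X = X_L − X_C = -55.7 Ω
Z = 340 − j55.7 Ω
|Z| = √(340² + 55.7²) = 345 Ω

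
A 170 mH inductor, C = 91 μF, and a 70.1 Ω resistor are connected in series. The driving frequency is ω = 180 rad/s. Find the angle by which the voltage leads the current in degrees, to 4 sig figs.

X_L = ωL = 30.60 Ω
X_C = 1/(ωC) = 61.05 Ω
Net reactance X = X_L − X_C = -30.45 Ω
Z = 70.10 − j30.45 Ω
|Z| = √(70.10² + 30.45²) = 76.43 Ω
∠Z = arctan(-30.45/70.10) = -23.48°

-23.48°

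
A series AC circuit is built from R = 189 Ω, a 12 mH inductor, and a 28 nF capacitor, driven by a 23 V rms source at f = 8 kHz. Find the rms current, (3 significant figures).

106 mA

ω = 2πf = 50270 rad/s
X_L = ωL = 603 Ω
X_C = 1/(ωC) = 711 Ω
Net reactance X = X_L − X_C = -107 Ω
Z = 189 − j107 Ω
|Z| = √(189² + 107²) = 217 Ω
I = V/|Z| = 23/217 = 106 mA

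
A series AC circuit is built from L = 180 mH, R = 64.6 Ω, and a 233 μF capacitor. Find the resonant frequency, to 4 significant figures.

ω₀ = 1/√(LC) = 1/√(0.18 × 0.000233) = 154.4 rad/s
f₀ = ω₀/(2π) = 24.58 Hz

24.58 Hz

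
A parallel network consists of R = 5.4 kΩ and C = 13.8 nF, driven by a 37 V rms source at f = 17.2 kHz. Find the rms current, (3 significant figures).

55.6 mA

ω = 2πf = 108100 rad/s
X_C = 1/(ωC) = 671 Ω
Parallel: admittances add. Y = 1/R + jωC
Y = (0.000185 + j0.00149) S
|Y| = 0.00150 S → |Z| = 1/|Y| = 665 Ω, ∠Z = −∠Y = -82.9°
I = V/|Z| = 37/665 = 55.6 mA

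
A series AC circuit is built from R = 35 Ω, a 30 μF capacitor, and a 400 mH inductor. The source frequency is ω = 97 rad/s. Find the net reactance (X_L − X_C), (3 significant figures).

X_L = ωL = 38.8 Ω
X_C = 1/(ωC) = 344 Ω
X = 38.8 − 344 = -305 Ω

-305 Ω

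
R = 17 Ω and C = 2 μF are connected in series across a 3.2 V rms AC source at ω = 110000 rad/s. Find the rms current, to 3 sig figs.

182 mA

X_C = 1/(ωC) = 4.55 Ω
Z = 17.0 − j4.55 Ω
|Z| = √(17.0² + 4.55²) = 17.6 Ω
I = V/|Z| = 3.2/17.6 = 182 mA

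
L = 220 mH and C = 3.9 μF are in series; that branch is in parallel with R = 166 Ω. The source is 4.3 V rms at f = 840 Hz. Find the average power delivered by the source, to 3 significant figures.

ω = 2πf = 5278 rad/s
X_L = ωL = 1160 Ω
X_C = 1/(ωC) = 48.6 Ω
Branch 1: Z₁ = R = 166 Ω
Branch 2 (series LC): Z₂ = j(X_L − X_C) = j1110 Ω
Parallel: Z = Z₁Z₂/(Z₁+Z₂), |Z| = 164 Ω, ∠Z = 8.49°
I = V/|Z| = 26.2 mA
P = VI cos φ = 4.3 × 0.0262 × cos(8.49°) = 111 mW

111 mW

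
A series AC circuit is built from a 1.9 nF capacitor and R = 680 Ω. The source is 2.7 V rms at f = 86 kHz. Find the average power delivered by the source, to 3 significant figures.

3.51 mW

ω = 2πf = 540400 rad/s
X_C = 1/(ωC) = 974 Ω
Z = 680 − j974 Ω
|Z| = √(680² + 974²) = 1190 Ω
∠Z = arctan(-974/680) = -55.1°
I = V/|Z| = 2.27 mA
P = VI cos φ = 2.7 × 0.00227 × cos(-55.1°) = 3.51 mW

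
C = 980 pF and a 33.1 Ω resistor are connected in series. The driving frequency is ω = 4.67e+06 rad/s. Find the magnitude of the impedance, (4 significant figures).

X_C = 1/(ωC) = 218.5 Ω
Z = 33.10 − j218.5 Ω
|Z| = √(33.10² + 218.5²) = 221.0 Ω

221.0 Ω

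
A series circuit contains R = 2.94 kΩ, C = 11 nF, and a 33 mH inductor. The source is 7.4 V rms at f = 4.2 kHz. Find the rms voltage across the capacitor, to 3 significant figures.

6.52 V

ω = 2πf = 26390 rad/s
X_L = ωL = 871 Ω
X_C = 1/(ωC) = 3440 Ω
Net reactance X = X_L − X_C = -2570 Ω
Z = 2940 − j2570 Ω
|Z| = √(2940² + 2570²) = 3910 Ω
I = V/|Z| = 1.89 mA
V_C = I·|Z_C| = 0.00189 × 3440 = 6.52 V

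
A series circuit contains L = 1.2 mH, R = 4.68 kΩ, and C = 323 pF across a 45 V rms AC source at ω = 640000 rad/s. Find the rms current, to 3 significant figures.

X_L = ωL = 768 Ω
X_C = 1/(ωC) = 4840 Ω
Net reactance X = X_L − X_C = -4070 Ω
Z = 4680 − j4070 Ω
|Z| = √(4680² + 4070²) = 6200 Ω
I = V/|Z| = 45/6200 = 7.26 mA

7.26 mA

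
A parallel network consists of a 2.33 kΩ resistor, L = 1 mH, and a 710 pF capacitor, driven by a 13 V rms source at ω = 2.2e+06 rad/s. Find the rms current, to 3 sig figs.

15.4 mA

X_L = ωL = 2200 Ω
X_C = 1/(ωC) = 640 Ω
Parallel: admittances add. Y = 1/R + 1/(jωL) + jωC
Y = (0.000429 + j0.00111) S
|Y| = 0.00119 S → |Z| = 1/|Y| = 842 Ω, ∠Z = −∠Y = -68.8°
I = V/|Z| = 13/842 = 15.4 mA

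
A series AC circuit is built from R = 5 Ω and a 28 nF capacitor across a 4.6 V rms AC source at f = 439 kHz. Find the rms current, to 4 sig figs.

ω = 2πf = 2.758e+06 rad/s
X_C = 1/(ωC) = 12.95 Ω
Z = 5.000 − j12.95 Ω
|Z| = √(5.000² + 12.95²) = 13.88 Ω
I = V/|Z| = 4.6/13.88 = 331.4 mA

331.4 mA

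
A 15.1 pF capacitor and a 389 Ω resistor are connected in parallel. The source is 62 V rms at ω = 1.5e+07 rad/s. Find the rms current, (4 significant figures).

X_C = 1/(ωC) = 4415 Ω
Parallel: admittances add. Y = 1/R + jωC
Y = (0.002571 + j0.0002265) S
|Y| = 0.002581 S → |Z| = 1/|Y| = 387.5 Ω, ∠Z = −∠Y = -5.035°
I = V/|Z| = 62/387.5 = 160.0 mA

160.0 mA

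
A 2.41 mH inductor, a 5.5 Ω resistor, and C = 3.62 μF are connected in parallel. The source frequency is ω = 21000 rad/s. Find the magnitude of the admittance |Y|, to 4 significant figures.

X_L = ωL = 50.61 Ω
X_C = 1/(ωC) = 13.15 Ω
Parallel: admittances add. Y = 1/R + 1/(jωL) + jωC
Y = (0.1818 + j0.05626) S
|Y| = 0.1903 S → |Z| = 1/|Y| = 5.254 Ω, ∠Z = −∠Y = -17.19°

190.3 mS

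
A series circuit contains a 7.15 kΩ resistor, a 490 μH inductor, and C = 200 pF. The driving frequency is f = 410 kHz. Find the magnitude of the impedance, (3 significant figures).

7180 Ω

ω = 2πf = 2.576e+06 rad/s
X_L = ωL = 1260 Ω
X_C = 1/(ωC) = 1940 Ω
Net reactance X = X_L − X_C = -679 Ω
Z = 7150 − j679 Ω
|Z| = √(7150² + 679²) = 7180 Ω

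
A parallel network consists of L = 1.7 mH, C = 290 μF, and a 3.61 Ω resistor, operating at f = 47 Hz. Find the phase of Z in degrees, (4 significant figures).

81.73°

ω = 2πf = 295.3 rad/s
X_L = ωL = 0.5020 Ω
X_C = 1/(ωC) = 11.68 Ω
Parallel: admittances add. Y = 1/R + 1/(jωL) + jωC
Y = (0.2770 − j1.906) S
|Y| = 1.926 S → |Z| = 1/|Y| = 0.5191 Ω, ∠Z = −∠Y = 81.73°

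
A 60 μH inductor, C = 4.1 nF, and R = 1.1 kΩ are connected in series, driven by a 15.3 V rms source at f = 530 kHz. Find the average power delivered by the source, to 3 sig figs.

ω = 2πf = 3.33e+06 rad/s
X_L = ωL = 200 Ω
X_C = 1/(ωC) = 73.2 Ω
Net reactance X = X_L − X_C = 127 Ω
Z = 1100 + j127 Ω
|Z| = √(1100² + 127²) = 1110 Ω
∠Z = arctan(127/1100) = 6.56°
I = V/|Z| = 13.8 mA
P = VI cos φ = 15.3 × 0.0138 × cos(6.56°) = 210 mW

210 mW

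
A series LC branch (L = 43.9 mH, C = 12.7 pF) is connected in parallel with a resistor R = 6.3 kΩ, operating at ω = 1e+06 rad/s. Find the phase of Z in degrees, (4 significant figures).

X_L = ωL = 43900 Ω
X_C = 1/(ωC) = 78740 Ω
Branch 1: Z₁ = R = 6300 Ω
Branch 2 (series LC): Z₂ = j(X_L − X_C) = −j34840 Ω
Parallel: Z = Z₁Z₂/(Z₁+Z₂), |Z| = 6199 Ω, ∠Z = -10.25°

-10.25°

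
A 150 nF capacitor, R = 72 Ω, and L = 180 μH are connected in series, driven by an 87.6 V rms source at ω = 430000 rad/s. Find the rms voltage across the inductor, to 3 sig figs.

71.4 V

X_L = ωL = 77.4 Ω
X_C = 1/(ωC) = 15.5 Ω
Net reactance X = X_L − X_C = 61.9 Ω
Z = 72.0 + j61.9 Ω
|Z| = √(72.0² + 61.9²) = 94.9 Ω
I = V/|Z| = 923 mA
V_L = I·|Z_L| = 0.923 × 77.4 = 71.4 V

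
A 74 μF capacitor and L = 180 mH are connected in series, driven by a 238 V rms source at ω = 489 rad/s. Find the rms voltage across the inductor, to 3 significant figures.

X_L = ωL = 88.0 Ω
X_C = 1/(ωC) = 27.6 Ω
Net reactance X = X_L − X_C = 60.4 Ω
Z = j60.4 Ω
|Z| = √(0² + 60.4²) = 60.4 Ω
I = V/|Z| = 3.94 A
V_L = I·|Z_L| = 3.94 × 88.0 = 347 V

347 V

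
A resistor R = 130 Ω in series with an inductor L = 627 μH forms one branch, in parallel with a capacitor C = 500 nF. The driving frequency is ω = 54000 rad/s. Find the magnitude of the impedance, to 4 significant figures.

X_L = ωL = 33.86 Ω
X_C = 1/(ωC) = 37.04 Ω
Branch 1 (R+jX_L): Z₁ = 130.0 + j33.86 Ω, |Z₁| = 134.3 Ω
Branch 2 (−jX_C): Z₂ = −j37.04 Ω
Parallel: Z = Z₁Z₂/(Z₁+Z₂), |Z| = 38.26 Ω, ∠Z = -74.00°

38.26 Ω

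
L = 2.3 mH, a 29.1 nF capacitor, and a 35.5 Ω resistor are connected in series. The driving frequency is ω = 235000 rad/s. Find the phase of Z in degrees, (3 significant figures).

84.9°

X_L = ωL = 540 Ω
X_C = 1/(ωC) = 146 Ω
Net reactance X = X_L − X_C = 394 Ω
Z = 35.5 + j394 Ω
|Z| = √(35.5² + 394²) = 396 Ω
∠Z = arctan(394/35.5) = 84.9°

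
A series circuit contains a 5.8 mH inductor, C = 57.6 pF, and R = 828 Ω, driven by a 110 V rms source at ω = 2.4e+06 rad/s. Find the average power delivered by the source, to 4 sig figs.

X_L = ωL = 13920 Ω
X_C = 1/(ωC) = 7234 Ω
Net reactance X = X_L − X_C = 6686 Ω
Z = 828.0 + j6686 Ω
|Z| = √(828.0² + 6686²) = 6737 Ω
∠Z = arctan(6686/828.0) = 82.94°
I = V/|Z| = 16.33 mA
P = VI cos φ = 110 × 0.01633 × cos(82.94°) = 220.7 mW

220.7 mW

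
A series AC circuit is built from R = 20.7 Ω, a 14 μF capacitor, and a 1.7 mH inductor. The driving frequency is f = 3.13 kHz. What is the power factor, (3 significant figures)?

ω = 2πf = 19670 rad/s
X_L = ωL = 33.4 Ω
X_C = 1/(ωC) = 3.63 Ω
Net reactance X = X_L − X_C = 29.8 Ω
Z = 20.7 + j29.8 Ω
|Z| = √(20.7² + 29.8²) = 36.3 Ω
∠Z = arctan(29.8/20.7) = 55.2°
cos φ = cos(55.2°) = 0.570

0.570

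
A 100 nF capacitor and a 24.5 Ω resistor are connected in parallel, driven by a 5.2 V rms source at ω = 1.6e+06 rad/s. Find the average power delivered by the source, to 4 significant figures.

1.104 W

X_C = 1/(ωC) = 6.250 Ω
Parallel: admittances add. Y = 1/R + jωC
Y = (0.04082 + j0.1600) S
|Y| = 0.1651 S → |Z| = 1/|Y| = 6.056 Ω, ∠Z = −∠Y = -75.69°
I = V/|Z| = 858.6 mA
P = VI cos φ = 5.2 × 0.8586 × cos(-75.69°) = 1.104 W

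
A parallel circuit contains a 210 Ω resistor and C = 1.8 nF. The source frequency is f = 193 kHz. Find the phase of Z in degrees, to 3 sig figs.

-24.6°

ω = 2πf = 1.213e+06 rad/s
X_C = 1/(ωC) = 458 Ω
Parallel: admittances add. Y = 1/R + jωC
Y = (0.00476 + j0.00218) S
|Y| = 0.00524 S → |Z| = 1/|Y| = 191 Ω, ∠Z = −∠Y = -24.6°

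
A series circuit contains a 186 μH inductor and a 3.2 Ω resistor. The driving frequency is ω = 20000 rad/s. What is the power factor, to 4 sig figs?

X_L = ωL = 3.720 Ω
Z = 3.200 + j3.720 Ω
|Z| = √(3.200² + 3.720²) = 4.907 Ω
∠Z = arctan(3.720/3.200) = 49.30°
cos φ = cos(49.30°) = 0.6521

0.6521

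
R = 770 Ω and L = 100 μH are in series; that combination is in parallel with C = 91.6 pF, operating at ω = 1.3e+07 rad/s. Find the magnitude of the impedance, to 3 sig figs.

X_L = ωL = 1300 Ω
X_C = 1/(ωC) = 840 Ω
Branch 1 (R+jX_L): Z₁ = 770 + j1300 Ω, |Z₁| = 1510 Ω
Branch 2 (−jX_C): Z₂ = −j840 Ω
Parallel: Z = Z₁Z₂/(Z₁+Z₂), |Z| = 1410 Ω, ∠Z = -61.5°

1410 Ω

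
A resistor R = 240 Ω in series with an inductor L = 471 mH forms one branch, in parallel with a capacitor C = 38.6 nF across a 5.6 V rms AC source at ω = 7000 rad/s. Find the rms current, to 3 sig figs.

X_L = ωL = 3300 Ω
X_C = 1/(ωC) = 3700 Ω
Branch 1 (R+jX_L): Z₁ = 240 + j3300 Ω, |Z₁| = 3310 Ω
Branch 2 (−jX_C): Z₂ = −j3700 Ω
Parallel: Z = Z₁Z₂/(Z₁+Z₂), |Z| = 26000 Ω, ∠Z = 55.1°
I = V/|Z| = 5.6/26000 = 215 μA

215 μA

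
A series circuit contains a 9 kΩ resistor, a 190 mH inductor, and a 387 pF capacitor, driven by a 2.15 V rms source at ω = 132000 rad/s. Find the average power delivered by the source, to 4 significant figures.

X_L = ωL = 25080 Ω
X_C = 1/(ωC) = 19580 Ω
Net reactance X = X_L − X_C = 5504 Ω
Z = 9000 + j5504 Ω
|Z| = √(9000² + 5504²) = 10550 Ω
∠Z = arctan(5504/9000) = 31.45°
I = V/|Z| = 203.8 μA
P = VI cos φ = 2.15 × 0.0002038 × cos(31.45°) = 373.8 μW

373.8 μW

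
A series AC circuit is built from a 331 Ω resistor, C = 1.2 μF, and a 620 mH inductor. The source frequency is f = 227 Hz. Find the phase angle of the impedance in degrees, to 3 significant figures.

ω = 2πf = 1426 rad/s
X_L = ωL = 884 Ω
X_C = 1/(ωC) = 584 Ω
Net reactance X = X_L − X_C = 300 Ω
Z = 331 + j300 Ω
|Z| = √(331² + 300²) = 447 Ω
∠Z = arctan(300/331) = 42.2°

42.2°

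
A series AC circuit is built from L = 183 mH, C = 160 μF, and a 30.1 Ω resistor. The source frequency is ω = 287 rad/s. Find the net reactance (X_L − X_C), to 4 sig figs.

30.74 Ω

X_L = ωL = 52.52 Ω
X_C = 1/(ωC) = 21.78 Ω
X = 52.52 − 21.78 = 30.74 Ω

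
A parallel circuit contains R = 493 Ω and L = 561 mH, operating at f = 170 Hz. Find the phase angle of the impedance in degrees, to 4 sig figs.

ω = 2πf = 1068 rad/s
X_L = ωL = 599.2 Ω
Parallel: admittances add. Y = 1/R + 1/(jωL)
Y = (0.002028 − j0.001669) S
|Y| = 0.002627 S → |Z| = 1/|Y| = 380.7 Ω, ∠Z = −∠Y = 39.45°

39.45°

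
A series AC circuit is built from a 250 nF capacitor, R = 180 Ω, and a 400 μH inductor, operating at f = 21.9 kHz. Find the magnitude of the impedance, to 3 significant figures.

ω = 2πf = 137600 rad/s
X_L = ωL = 55.0 Ω
X_C = 1/(ωC) = 29.1 Ω
Net reactance X = X_L − X_C = 26.0 Ω
Z = 180 + j26.0 Ω
|Z| = √(180² + 26.0²) = 182 Ω

182 Ω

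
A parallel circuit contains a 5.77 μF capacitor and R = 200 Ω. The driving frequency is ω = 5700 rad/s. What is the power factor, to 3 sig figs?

X_C = 1/(ωC) = 30.4 Ω
Parallel: admittances add. Y = 1/R + jωC
Y = (0.00500 + j0.0329) S
|Y| = 0.0333 S → |Z| = 1/|Y| = 30.1 Ω, ∠Z = −∠Y = -81.4°
cos φ = cos(-81.4°) = 0.150

0.150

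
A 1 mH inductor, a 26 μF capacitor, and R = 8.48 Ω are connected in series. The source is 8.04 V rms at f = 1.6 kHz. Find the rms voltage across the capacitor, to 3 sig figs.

2.92 V

ω = 2πf = 10050 rad/s
X_L = ωL = 10.1 Ω
X_C = 1/(ωC) = 3.83 Ω
Net reactance X = X_L − X_C = 6.23 Ω
Z = 8.48 + j6.23 Ω
|Z| = √(8.48² + 6.23²) = 10.5 Ω
I = V/|Z| = 764 mA
V_C = I·|Z_C| = 0.764 × 3.83 = 2.92 V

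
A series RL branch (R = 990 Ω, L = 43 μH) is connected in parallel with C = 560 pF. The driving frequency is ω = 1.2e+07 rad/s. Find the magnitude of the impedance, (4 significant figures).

X_L = ωL = 516.0 Ω
X_C = 1/(ωC) = 148.8 Ω
Branch 1 (R+jX_L): Z₁ = 990.0 + j516.0 Ω, |Z₁| = 1116 Ω
Branch 2 (−jX_C): Z₂ = −j148.8 Ω
Parallel: Z = Z₁Z₂/(Z₁+Z₂), |Z| = 157.3 Ω, ∠Z = -82.82°

157.3 Ω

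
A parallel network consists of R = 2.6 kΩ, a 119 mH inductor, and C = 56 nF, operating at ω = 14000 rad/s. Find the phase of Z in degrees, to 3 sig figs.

-25.5°

X_L = ωL = 1670 Ω
X_C = 1/(ωC) = 1280 Ω
Parallel: admittances add. Y = 1/R + 1/(jωL) + jωC
Y = (0.000385 + j0.000184) S
|Y| = 0.000426 S → |Z| = 1/|Y| = 2350 Ω, ∠Z = −∠Y = -25.5°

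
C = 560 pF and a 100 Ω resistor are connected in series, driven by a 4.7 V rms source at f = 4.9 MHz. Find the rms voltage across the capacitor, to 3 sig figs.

ω = 2πf = 3.079e+07 rad/s
X_C = 1/(ωC) = 58.0 Ω
Z = 100 − j58.0 Ω
|Z| = √(100² + 58.0²) = 116 Ω
I = V/|Z| = 40.7 mA
V_C = I·|Z_C| = 0.0407 × 58.0 = 2.36 V

2.36 V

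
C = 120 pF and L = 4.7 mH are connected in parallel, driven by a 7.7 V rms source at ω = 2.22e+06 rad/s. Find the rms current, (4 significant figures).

X_L = ωL = 10430 Ω
X_C = 1/(ωC) = 3754 Ω
Parallel: admittances add. Y = 1/(jωL) + jωC
Y = (0 + j0.0001706) S
|Y| = 0.0001706 S → |Z| = 1/|Y| = 5863 Ω, ∠Z = −∠Y = -90.00°
I = V/|Z| = 7.7/5863 = 1.313 mA

1.313 mA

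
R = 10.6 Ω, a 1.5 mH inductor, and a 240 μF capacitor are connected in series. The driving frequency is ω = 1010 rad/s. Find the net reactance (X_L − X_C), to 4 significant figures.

-2.610 Ω

X_L = ωL = 1.515 Ω
X_C = 1/(ωC) = 4.125 Ω
X = 1.515 − 4.125 = -2.610 Ω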